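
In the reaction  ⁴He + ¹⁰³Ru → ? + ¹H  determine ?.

Conserve mass number: 4 + 103 = A + 1, so A = 106.
Conserve atomic number: 2 + 44 = Z + 1, so Z = 45.
Z = 45 is rhodium, so the species is ¹⁰⁶Rh.

Rh-106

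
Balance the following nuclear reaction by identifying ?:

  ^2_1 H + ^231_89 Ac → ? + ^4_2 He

Conserve mass number: 2 + 231 = A + 4, so A = 229.
Conserve atomic number: 1 + 89 = Z + 2, so Z = 88.
Z = 88 is radium, so the species is ^229_88 Ra.

Ra-229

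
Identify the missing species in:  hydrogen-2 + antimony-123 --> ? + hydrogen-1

Sb-124

Conserve mass number: 2 + 123 = A + 1, so A = 124.
Conserve atomic number: 1 + 51 = Z + 1, so Z = 51.
Z = 51 is antimony, so the species is antimony-124.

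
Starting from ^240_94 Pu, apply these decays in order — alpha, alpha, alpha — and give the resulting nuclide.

Start: (A, Z) = (240, 94).
After α: (236, 92).
After α: (232, 90).
After α: (228, 88).
Z = 88 is radium.

Ra-228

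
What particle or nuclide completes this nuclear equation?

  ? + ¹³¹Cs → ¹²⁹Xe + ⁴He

Conserve mass number: A + 131 = 129 + 4, so A = 2.
Conserve atomic number: Z + 55 = 54 + 2, so Z = 1.
A = 2 and Z = 1 is ²H — a deuteron.

deuteron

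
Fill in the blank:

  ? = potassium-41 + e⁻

Ar-41

Conserve mass number: A = 41 + 0, so A = 41.
Conserve atomic number: Z = 19 − 1, so Z = 18.
Z = 18 is argon, so the species is argon-41.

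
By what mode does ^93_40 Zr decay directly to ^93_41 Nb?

ΔA = 93 − 93 = 0; ΔZ = 41 − 40 = +1.
A is unchanged and Z rises by 1 — a neutron has become a proton (β⁻ decay).

beta-minus decay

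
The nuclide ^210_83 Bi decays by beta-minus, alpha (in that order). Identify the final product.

Pb-206

Start: (A, Z) = (210, 83).
After β⁻: (210, 84).
After α: (206, 82).
Z = 82 is lead.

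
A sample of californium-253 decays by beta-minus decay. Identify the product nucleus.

Es-253

Beta-minus decay: mass number changes by +0, atomic number by +1.
A: 253 = 253; Z: 98 + 1 = 99.
Z = 99 is einsteinium, so the daughter is einsteinium-253.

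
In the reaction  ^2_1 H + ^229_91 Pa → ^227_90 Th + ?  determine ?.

Conserve mass number: 2 + 229 = 227 + A, so A = 4.
Conserve atomic number: 1 + 91 = 90 + Z, so Z = 2.
A = 4 and Z = 2 is ^4_2 He — an alpha particle.

alpha particle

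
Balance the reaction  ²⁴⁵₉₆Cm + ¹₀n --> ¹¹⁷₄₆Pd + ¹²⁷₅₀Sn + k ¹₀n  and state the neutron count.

2

Conserve mass number: 246 = 117 + 127 + k, so k = 246 − 244 = 2.
Check atomic number: 96 = 46 + 50 + 0 = 96. ✓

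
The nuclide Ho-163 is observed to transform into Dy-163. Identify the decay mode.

ΔA = 163 − 163 = 0; ΔZ = 66 − 67 = -1.
A is unchanged and Z drops by 1 — a proton has become a neutron (β⁺ emission or electron capture).

beta-plus decay or electron capture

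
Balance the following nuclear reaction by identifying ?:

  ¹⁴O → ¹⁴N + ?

positron

Conserve mass number: 14 = 14 + A, so A = 0.
Conserve atomic number: 8 = 7 + Z, so Z = 1.
A = 0 and Z = 1 is e⁺ — a positron.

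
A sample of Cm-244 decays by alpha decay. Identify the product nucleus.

Alpha decay: mass number changes by -4, atomic number by -2.
A: 244 − 4 = 240; Z: 96 − 2 = 94.
Z = 94 is plutonium, so the daughter is Pu-240.

Pu-240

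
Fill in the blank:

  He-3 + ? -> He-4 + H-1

deuteron

Conserve mass number: 3 + A = 4 + 1, so A = 2.
Conserve atomic number: 2 + Z = 2 + 1, so Z = 1.
A = 2 and Z = 1 is H-2 — a deuteron.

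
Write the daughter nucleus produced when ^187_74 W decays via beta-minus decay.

Beta-minus decay: mass number changes by +0, atomic number by +1.
A: 187 = 187; Z: 74 + 1 = 75.
Z = 75 is rhenium, so the daughter is ^187_75 Re.

Re-187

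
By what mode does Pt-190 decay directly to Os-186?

ΔA = 186 − 190 = -4; ΔZ = 76 − 78 = -2.
A drops by 4 and Z drops by 2 — the signature of alpha emission.

alpha decay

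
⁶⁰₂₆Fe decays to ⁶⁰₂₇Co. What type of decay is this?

ΔA = 60 − 60 = 0; ΔZ = 27 − 26 = +1.
A is unchanged and Z rises by 1 — a neutron has become a proton (β⁻ decay).

beta-minus decay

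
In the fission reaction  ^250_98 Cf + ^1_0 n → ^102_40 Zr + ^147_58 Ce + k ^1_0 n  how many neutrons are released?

Conserve mass number: 251 = 102 + 147 + k, so k = 251 − 249 = 2.
Check atomic number: 98 = 40 + 58 + 0 = 98. ✓

2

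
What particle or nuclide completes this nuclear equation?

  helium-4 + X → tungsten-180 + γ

Conserve mass number: 4 + A = 180 + 0, so A = 176.
Conserve atomic number: 2 + Z = 74 + 0, so Z = 72.
Z = 72 is hafnium, so the species is hafnium-176.

Hf-176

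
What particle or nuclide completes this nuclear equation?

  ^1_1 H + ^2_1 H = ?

He-3

Conserve mass number: 1 + 2 = A, so A = 3.
Conserve atomic number: 1 + 1 = Z, so Z = 2.
Z = 2 is helium, so the species is ^3_2 He.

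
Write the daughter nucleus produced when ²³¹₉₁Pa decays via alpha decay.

Ac-227

Alpha decay: mass number changes by -4, atomic number by -2.
A: 231 − 4 = 227; Z: 91 − 2 = 89.
Z = 89 is actinium, so the daughter is ²²⁷₈₉Ac.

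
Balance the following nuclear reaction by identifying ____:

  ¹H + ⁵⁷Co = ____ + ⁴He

Fe-54

Conserve mass number: 1 + 57 = A + 4, so A = 54.
Conserve atomic number: 1 + 27 = Z + 2, so Z = 26.
Z = 26 is iron, so the species is ⁵⁴Fe.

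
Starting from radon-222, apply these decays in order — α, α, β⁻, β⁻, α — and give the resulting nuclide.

Pb-210

Start: (A, Z) = (222, 86).
After α: (218, 84).
After α: (214, 82).
After β⁻: (214, 83).
After β⁻: (214, 84).
After α: (210, 82).
Z = 82 is lead.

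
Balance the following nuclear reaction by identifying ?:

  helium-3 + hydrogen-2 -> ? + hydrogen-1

Conserve mass number: 3 + 2 = A + 1, so A = 4.
Conserve atomic number: 2 + 1 = Z + 1, so Z = 2.
A = 4 and Z = 2 is helium-4 — an alpha particle.

He-4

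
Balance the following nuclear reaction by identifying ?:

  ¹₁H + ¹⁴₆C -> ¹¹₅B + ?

Conserve mass number: 1 + 14 = 11 + A, so A = 4.
Conserve atomic number: 1 + 6 = 5 + Z, so Z = 2.
A = 4 and Z = 2 is ⁴₂He — an alpha particle.

alpha particle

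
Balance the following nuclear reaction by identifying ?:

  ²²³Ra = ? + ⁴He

Rn-219

Conserve mass number: 223 = A + 4, so A = 219.
Conserve atomic number: 88 = Z + 2, so Z = 86.
Z = 86 is radon, so the species is ²¹⁹Rn.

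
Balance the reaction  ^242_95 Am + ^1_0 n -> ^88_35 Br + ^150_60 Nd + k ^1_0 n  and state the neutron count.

5

Conserve mass number: 243 = 88 + 150 + k, so k = 243 − 238 = 5.
Check atomic number: 95 = 35 + 60 + 0 = 95. ✓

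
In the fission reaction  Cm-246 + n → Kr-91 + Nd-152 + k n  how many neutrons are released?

4

Conserve mass number: 247 = 91 + 152 + k, so k = 247 − 243 = 4.
Check atomic number: 96 = 36 + 60 + 0 = 96. ✓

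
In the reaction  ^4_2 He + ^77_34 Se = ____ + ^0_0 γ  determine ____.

Kr-81

Conserve mass number: 4 + 77 = A + 0, so A = 81.
Conserve atomic number: 2 + 34 = Z + 0, so Z = 36.
Z = 36 is krypton, so the species is ^81_36 Kr.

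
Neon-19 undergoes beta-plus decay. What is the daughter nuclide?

F-19

Beta-plus decay: mass number changes by +0, atomic number by -1.
A: 19 = 19; Z: 10 − 1 = 9.
Z = 9 is fluorine, so the daughter is fluorine-19.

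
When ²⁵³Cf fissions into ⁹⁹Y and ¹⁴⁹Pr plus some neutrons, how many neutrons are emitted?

Conserve mass number: 253 = 99 + 149 + k, so k = 253 − 248 = 5.
Check atomic number: 98 = 39 + 59 + 0 = 98. ✓

5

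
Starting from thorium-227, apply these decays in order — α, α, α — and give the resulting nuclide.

Start: (A, Z) = (227, 90).
After α: (223, 88).
After α: (219, 86).
After α: (215, 84).
Z = 84 is polonium.

Po-215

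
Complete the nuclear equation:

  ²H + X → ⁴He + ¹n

triton

Conserve mass number: 2 + A = 4 + 1, so A = 3.
Conserve atomic number: 1 + Z = 2 + 0, so Z = 1.
A = 3 and Z = 1 is ³H — a triton.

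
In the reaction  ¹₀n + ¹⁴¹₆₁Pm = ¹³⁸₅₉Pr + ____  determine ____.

alpha particle

Conserve mass number: 1 + 141 = 138 + A, so A = 4.
Conserve atomic number: 0 + 61 = 59 + Z, so Z = 2.
A = 4 and Z = 2 is ⁴₂He — an alpha particle.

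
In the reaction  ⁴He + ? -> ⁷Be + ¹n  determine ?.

alpha particle

Conserve mass number: 4 + A = 7 + 1, so A = 4.
Conserve atomic number: 2 + Z = 4 + 0, so Z = 2.
A = 4 and Z = 2 is ⁴He — an alpha particle.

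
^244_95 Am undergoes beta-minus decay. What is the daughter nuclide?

Cm-244

Beta-minus decay: mass number changes by +0, atomic number by +1.
A: 244 = 244; Z: 95 + 1 = 96.
Z = 96 is curium, so the daughter is ^244_96 Cm.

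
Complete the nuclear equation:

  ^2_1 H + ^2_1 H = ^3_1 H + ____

Conserve mass number: 2 + 2 = 3 + A, so A = 1.
Conserve atomic number: 1 + 1 = 1 + Z, so Z = 1.
A = 1 and Z = 1 is ^1_1 H — a proton.

proton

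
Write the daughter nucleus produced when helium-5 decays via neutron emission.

He-4

Neutron emission: mass number changes by -1, atomic number by +0.
A: 5 − 1 = 4; Z: 2 = 2.
Z = 2 is helium, so the daughter is helium-4.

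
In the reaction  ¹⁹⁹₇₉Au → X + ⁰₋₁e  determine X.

Conserve mass number: 199 = A + 0, so A = 199.
Conserve atomic number: 79 = Z − 1, so Z = 80.
Z = 80 is mercury, so the species is ¹⁹⁹₈₀Hg.

Hg-199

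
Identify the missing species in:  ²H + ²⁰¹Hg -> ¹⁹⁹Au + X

Conserve mass number: 2 + 201 = 199 + A, so A = 4.
Conserve atomic number: 1 + 80 = 79 + Z, so Z = 2.
A = 4 and Z = 2 is ⁴He — an alpha particle.

alpha particle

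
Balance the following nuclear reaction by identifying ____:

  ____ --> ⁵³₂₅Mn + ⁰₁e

Fe-53

Conserve mass number: A = 53 + 0, so A = 53.
Conserve atomic number: Z = 25 + 1, so Z = 26.
Z = 26 is iron, so the species is ⁵³₂₆Fe.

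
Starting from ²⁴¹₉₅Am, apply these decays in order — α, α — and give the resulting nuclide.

Pa-233

Start: (A, Z) = (241, 95).
After α: (237, 93).
After α: (233, 91).
Z = 91 is protactinium.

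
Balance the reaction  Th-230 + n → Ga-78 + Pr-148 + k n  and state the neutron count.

Conserve mass number: 231 = 78 + 148 + k, so k = 231 − 226 = 5.
Check atomic number: 90 = 31 + 59 + 0 = 90. ✓

5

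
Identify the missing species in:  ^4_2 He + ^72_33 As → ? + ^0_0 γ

Br-76

Conserve mass number: 4 + 72 = A + 0, so A = 76.
Conserve atomic number: 2 + 33 = Z + 0, so Z = 35.
Z = 35 is bromine, so the species is ^76_35 Br.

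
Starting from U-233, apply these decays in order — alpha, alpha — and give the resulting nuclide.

Ra-225

Start: (A, Z) = (233, 92).
After α: (229, 90).
After α: (225, 88).
Z = 88 is radium.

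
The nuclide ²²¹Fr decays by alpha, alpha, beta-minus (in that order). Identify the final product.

Start: (A, Z) = (221, 87).
After α: (217, 85).
After α: (213, 83).
After β⁻: (213, 84).
Z = 84 is polonium.

Po-213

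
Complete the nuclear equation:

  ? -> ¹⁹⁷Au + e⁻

Conserve mass number: A = 197 + 0, so A = 197.
Conserve atomic number: Z = 79 − 1, so Z = 78.
Z = 78 is platinum, so the species is ¹⁹⁷Pt.

Pt-197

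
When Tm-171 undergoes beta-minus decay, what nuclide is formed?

Beta-minus decay: mass number changes by +0, atomic number by +1.
A: 171 = 171; Z: 69 + 1 = 70.
Z = 70 is ytterbium, so the daughter is Yb-171.

Yb-171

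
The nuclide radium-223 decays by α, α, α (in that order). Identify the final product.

Start: (A, Z) = (223, 88).
After α: (219, 86).
After α: (215, 84).
After α: (211, 82).
Z = 82 is lead.

Pb-211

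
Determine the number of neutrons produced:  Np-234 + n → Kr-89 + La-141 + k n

5

Conserve mass number: 235 = 89 + 141 + k, so k = 235 − 230 = 5.
Check atomic number: 93 = 36 + 57 + 0 = 93. ✓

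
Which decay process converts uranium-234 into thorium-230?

alpha decay

ΔA = 230 − 234 = -4; ΔZ = 90 − 92 = -2.
A drops by 4 and Z drops by 2 — the signature of alpha emission.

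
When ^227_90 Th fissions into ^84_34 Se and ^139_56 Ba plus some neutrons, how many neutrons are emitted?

4

Conserve mass number: 227 = 84 + 139 + k, so k = 227 − 223 = 4.
Check atomic number: 90 = 34 + 56 + 0 = 90. ✓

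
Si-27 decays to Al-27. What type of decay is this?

ΔA = 27 − 27 = 0; ΔZ = 13 − 14 = -1.
A is unchanged and Z drops by 1 — a proton has become a neutron (β⁺ emission or electron capture).

beta-plus decay or electron capture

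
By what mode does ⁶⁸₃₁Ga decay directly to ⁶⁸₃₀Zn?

ΔA = 68 − 68 = 0; ΔZ = 30 − 31 = -1.
A is unchanged and Z drops by 1 — a proton has become a neutron (β⁺ emission or electron capture).

beta-plus decay or electron capture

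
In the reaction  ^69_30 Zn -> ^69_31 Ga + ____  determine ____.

Conserve mass number: 69 = 69 + A, so A = 0.
Conserve atomic number: 30 = 31 + Z, so Z = -1.
A = 0 and Z = -1 is ^0_-1 e — a beta-minus particle.

beta-minus particle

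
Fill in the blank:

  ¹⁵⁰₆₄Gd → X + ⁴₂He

Conserve mass number: 150 = A + 4, so A = 146.
Conserve atomic number: 64 = Z + 2, so Z = 62.
Z = 62 is samarium, so the species is ¹⁴⁶₆₂Sm.

Sm-146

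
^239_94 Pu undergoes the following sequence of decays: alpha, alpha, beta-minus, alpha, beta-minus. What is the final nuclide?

Th-227

Start: (A, Z) = (239, 94).
After α: (235, 92).
After α: (231, 90).
After β⁻: (231, 91).
After α: (227, 89).
After β⁻: (227, 90).
Z = 90 is thorium.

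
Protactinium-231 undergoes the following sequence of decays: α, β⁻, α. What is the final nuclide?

Ra-223

Start: (A, Z) = (231, 91).
After α: (227, 89).
After β⁻: (227, 90).
After α: (223, 88).
Z = 88 is radium.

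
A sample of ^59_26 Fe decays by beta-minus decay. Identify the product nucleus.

Co-59

Beta-minus decay: mass number changes by +0, atomic number by +1.
A: 59 = 59; Z: 26 + 1 = 27.
Z = 27 is cobalt, so the daughter is ^59_27 Co.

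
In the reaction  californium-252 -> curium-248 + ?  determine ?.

alpha particle

Conserve mass number: 252 = 248 + A, so A = 4.
Conserve atomic number: 98 = 96 + Z, so Z = 2.
A = 4 and Z = 2 is helium-4 — an alpha particle.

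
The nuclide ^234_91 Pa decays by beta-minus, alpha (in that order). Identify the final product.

Start: (A, Z) = (234, 91).
After β⁻: (234, 92).
After α: (230, 90).
Z = 90 is thorium.

Th-230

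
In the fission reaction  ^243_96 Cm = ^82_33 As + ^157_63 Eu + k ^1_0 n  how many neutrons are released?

4

Conserve mass number: 243 = 82 + 157 + k, so k = 243 − 239 = 4.
Check atomic number: 96 = 33 + 63 + 0 = 96. ✓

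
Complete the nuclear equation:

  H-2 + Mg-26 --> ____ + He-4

Conserve mass number: 2 + 26 = A + 4, so A = 24.
Conserve atomic number: 1 + 12 = Z + 2, so Z = 11.
Z = 11 is sodium, so the species is Na-24.

Na-24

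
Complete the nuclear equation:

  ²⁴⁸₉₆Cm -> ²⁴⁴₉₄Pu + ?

Conserve mass number: 248 = 244 + A, so A = 4.
Conserve atomic number: 96 = 94 + Z, so Z = 2.
A = 4 and Z = 2 is ⁴₂He — an alpha particle.

alpha particle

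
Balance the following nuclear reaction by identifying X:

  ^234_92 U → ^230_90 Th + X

alpha particle

Conserve mass number: 234 = 230 + A, so A = 4.
Conserve atomic number: 92 = 90 + Z, so Z = 2.
A = 4 and Z = 2 is ^4_2 He — an alpha particle.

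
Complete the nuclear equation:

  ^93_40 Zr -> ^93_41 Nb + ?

Conserve mass number: 93 = 93 + A, so A = 0.
Conserve atomic number: 40 = 41 + Z, so Z = -1.
A = 0 and Z = -1 is ^0_-1 e — a beta-minus particle.

beta-minus particle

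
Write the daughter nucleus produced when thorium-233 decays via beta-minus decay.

Beta-minus decay: mass number changes by +0, atomic number by +1.
A: 233 = 233; Z: 90 + 1 = 91.
Z = 91 is protactinium, so the daughter is protactinium-233.

Pa-233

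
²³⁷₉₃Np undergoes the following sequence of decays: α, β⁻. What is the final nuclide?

U-233

Start: (A, Z) = (237, 93).
After α: (233, 91).
After β⁻: (233, 92).
Z = 92 is uranium.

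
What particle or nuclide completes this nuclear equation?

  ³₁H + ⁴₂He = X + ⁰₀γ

Conserve mass number: 3 + 4 = A + 0, so A = 7.
Conserve atomic number: 1 + 2 = Z + 0, so Z = 3.
Z = 3 is lithium, so the species is ⁷₃Li.

Li-7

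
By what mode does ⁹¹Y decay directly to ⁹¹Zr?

ΔA = 91 − 91 = 0; ΔZ = 40 − 39 = +1.
A is unchanged and Z rises by 1 — a neutron has become a proton (β⁻ decay).

beta-minus decay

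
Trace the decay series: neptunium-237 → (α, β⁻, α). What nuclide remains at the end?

Start: (A, Z) = (237, 93).
After α: (233, 91).
After β⁻: (233, 92).
After α: (229, 90).
Z = 90 is thorium.

Th-229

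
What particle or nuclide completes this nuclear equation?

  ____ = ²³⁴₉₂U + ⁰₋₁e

Pa-234

Conserve mass number: A = 234 + 0, so A = 234.
Conserve atomic number: Z = 92 − 1, so Z = 91.
Z = 91 is protactinium, so the species is ²³⁴₉₁Pa.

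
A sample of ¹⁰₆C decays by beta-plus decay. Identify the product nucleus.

Beta-plus decay: mass number changes by +0, atomic number by -1.
A: 10 = 10; Z: 6 − 1 = 5.
Z = 5 is boron, so the daughter is ¹⁰₅B.

B-10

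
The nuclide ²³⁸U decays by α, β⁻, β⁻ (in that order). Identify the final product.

U-234

Start: (A, Z) = (238, 92).
After α: (234, 90).
After β⁻: (234, 91).
After β⁻: (234, 92).
Z = 92 is uranium.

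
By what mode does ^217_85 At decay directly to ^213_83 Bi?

ΔA = 213 − 217 = -4; ΔZ = 83 − 85 = -2.
A drops by 4 and Z drops by 2 — the signature of alpha emission.

alpha decay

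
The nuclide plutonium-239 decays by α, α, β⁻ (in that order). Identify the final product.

Start: (A, Z) = (239, 94).
After α: (235, 92).
After α: (231, 90).
After β⁻: (231, 91).
Z = 91 is protactinium.

Pa-231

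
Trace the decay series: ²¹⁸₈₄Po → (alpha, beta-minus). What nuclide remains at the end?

Bi-214

Start: (A, Z) = (218, 84).
After α: (214, 82).
After β⁻: (214, 83).
Z = 83 is bismuth.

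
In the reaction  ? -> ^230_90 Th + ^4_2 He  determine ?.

Conserve mass number: A = 230 + 4, so A = 234.
Conserve atomic number: Z = 90 + 2, so Z = 92.
Z = 92 is uranium, so the species is ^234_92 U.

U-234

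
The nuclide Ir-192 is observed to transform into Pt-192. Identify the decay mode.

ΔA = 192 − 192 = 0; ΔZ = 78 − 77 = +1.
A is unchanged and Z rises by 1 — a neutron has become a proton (β⁻ decay).

beta-minus decay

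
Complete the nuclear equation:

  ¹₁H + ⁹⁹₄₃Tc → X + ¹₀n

Conserve mass number: 1 + 99 = A + 1, so A = 99.
Conserve atomic number: 1 + 43 = Z + 0, so Z = 44.
Z = 44 is ruthenium, so the species is ⁹⁹₄₄Ru.

Ru-99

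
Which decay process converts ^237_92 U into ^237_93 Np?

beta-minus decay

ΔA = 237 − 237 = 0; ΔZ = 93 − 92 = +1.
A is unchanged and Z rises by 1 — a neutron has become a proton (β⁻ decay).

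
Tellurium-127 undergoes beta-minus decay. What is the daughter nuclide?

I-127

Beta-minus decay: mass number changes by +0, atomic number by +1.
A: 127 = 127; Z: 52 + 1 = 53.
Z = 53 is iodine, so the daughter is iodine-127.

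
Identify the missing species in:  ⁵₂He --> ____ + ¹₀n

He-4

Conserve mass number: 5 = A + 1, so A = 4.
Conserve atomic number: 2 = Z + 0, so Z = 2.
A = 4 and Z = 2 is ⁴₂He — an alpha particle.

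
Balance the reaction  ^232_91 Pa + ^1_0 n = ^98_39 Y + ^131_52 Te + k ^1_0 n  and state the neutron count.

4

Conserve mass number: 233 = 98 + 131 + k, so k = 233 − 229 = 4.
Check atomic number: 91 = 39 + 52 + 0 = 91. ✓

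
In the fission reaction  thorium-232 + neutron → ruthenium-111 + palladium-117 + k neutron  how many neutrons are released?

Conserve mass number: 233 = 111 + 117 + k, so k = 233 − 228 = 5.
Check atomic number: 90 = 44 + 46 + 0 = 90. ✓

5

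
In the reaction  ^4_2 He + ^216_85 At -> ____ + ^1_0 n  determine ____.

Conserve mass number: 4 + 216 = A + 1, so A = 219.
Conserve atomic number: 2 + 85 = Z + 0, so Z = 87.
Z = 87 is francium, so the species is ^219_87 Fr.

Fr-219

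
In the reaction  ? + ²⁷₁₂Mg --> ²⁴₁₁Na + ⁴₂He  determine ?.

proton

Conserve mass number: A + 27 = 24 + 4, so A = 1.
Conserve atomic number: Z + 12 = 11 + 2, so Z = 1.
A = 1 and Z = 1 is ¹₁H — a proton.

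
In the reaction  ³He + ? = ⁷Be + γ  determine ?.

Conserve mass number: 3 + A = 7 + 0, so A = 4.
Conserve atomic number: 2 + Z = 4 + 0, so Z = 2.
A = 4 and Z = 2 is ⁴He — an alpha particle.

alpha particle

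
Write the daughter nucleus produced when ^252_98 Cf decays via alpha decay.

Alpha decay: mass number changes by -4, atomic number by -2.
A: 252 − 4 = 248; Z: 98 − 2 = 96.
Z = 96 is curium, so the daughter is ^248_96 Cm.

Cm-248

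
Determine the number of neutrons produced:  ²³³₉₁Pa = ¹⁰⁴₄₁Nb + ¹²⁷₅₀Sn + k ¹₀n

2

Conserve mass number: 233 = 104 + 127 + k, so k = 233 − 231 = 2.
Check atomic number: 91 = 41 + 50 + 0 = 91. ✓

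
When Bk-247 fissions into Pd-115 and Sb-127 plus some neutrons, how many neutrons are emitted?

Conserve mass number: 247 = 115 + 127 + k, so k = 247 − 242 = 5.
Check atomic number: 97 = 46 + 51 + 0 = 97. ✓

5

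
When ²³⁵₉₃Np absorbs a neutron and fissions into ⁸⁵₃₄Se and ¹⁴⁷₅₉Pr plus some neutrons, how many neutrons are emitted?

4

Conserve mass number: 236 = 85 + 147 + k, so k = 236 − 232 = 4.
Check atomic number: 93 = 34 + 59 + 0 = 93. ✓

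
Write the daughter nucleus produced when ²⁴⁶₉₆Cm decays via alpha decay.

Alpha decay: mass number changes by -4, atomic number by -2.
A: 246 − 4 = 242; Z: 96 − 2 = 94.
Z = 94 is plutonium, so the daughter is ²⁴²₉₄Pu.

Pu-242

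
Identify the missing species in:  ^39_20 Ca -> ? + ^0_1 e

Conserve mass number: 39 = A + 0, so A = 39.
Conserve atomic number: 20 = Z + 1, so Z = 19.
Z = 19 is potassium, so the species is ^39_19 K.

K-39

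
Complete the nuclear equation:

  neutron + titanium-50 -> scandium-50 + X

proton

Conserve mass number: 1 + 50 = 50 + A, so A = 1.
Conserve atomic number: 0 + 22 = 21 + Z, so Z = 1.
A = 1 and Z = 1 is hydrogen-1 — a proton.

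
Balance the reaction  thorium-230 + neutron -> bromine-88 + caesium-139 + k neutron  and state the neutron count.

Conserve mass number: 231 = 88 + 139 + k, so k = 231 − 227 = 4.
Check atomic number: 90 = 35 + 55 + 0 = 90. ✓

4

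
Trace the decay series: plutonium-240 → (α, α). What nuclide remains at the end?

Th-232

Start: (A, Z) = (240, 94).
After α: (236, 92).
After α: (232, 90).
Z = 90 is thorium.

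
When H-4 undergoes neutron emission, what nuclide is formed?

H-3

Neutron emission: mass number changes by -1, atomic number by +0.
A: 4 − 1 = 3; Z: 1 = 1.
Z = 1 is hydrogen, so the daughter is H-3.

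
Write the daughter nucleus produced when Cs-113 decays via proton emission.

Xe-112

Proton emission: mass number changes by -1, atomic number by -1.
A: 113 − 1 = 112; Z: 55 − 1 = 54.
Z = 54 is xenon, so the daughter is Xe-112.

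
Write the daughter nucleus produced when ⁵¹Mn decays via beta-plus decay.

Beta-plus decay: mass number changes by +0, atomic number by -1.
A: 51 = 51; Z: 25 − 1 = 24.
Z = 24 is chromium, so the daughter is ⁵¹Cr.

Cr-51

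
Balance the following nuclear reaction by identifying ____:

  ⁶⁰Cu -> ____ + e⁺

Ni-60

Conserve mass number: 60 = A + 0, so A = 60.
Conserve atomic number: 29 = Z + 1, so Z = 28.
Z = 28 is nickel, so the species is ⁶⁰Ni.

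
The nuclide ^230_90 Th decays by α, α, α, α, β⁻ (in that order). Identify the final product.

Start: (A, Z) = (230, 90).
After α: (226, 88).
After α: (222, 86).
After α: (218, 84).
After α: (214, 82).
After β⁻: (214, 83).
Z = 83 is bismuth.

Bi-214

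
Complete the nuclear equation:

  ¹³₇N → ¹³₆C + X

positron

Conserve mass number: 13 = 13 + A, so A = 0.
Conserve atomic number: 7 = 6 + Z, so Z = 1.
A = 0 and Z = 1 is ⁰₁e — a positron.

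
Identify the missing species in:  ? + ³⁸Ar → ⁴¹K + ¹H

Conserve mass number: A + 38 = 41 + 1, so A = 4.
Conserve atomic number: Z + 18 = 19 + 1, so Z = 2.
A = 4 and Z = 2 is ⁴He — an alpha particle.

alpha particle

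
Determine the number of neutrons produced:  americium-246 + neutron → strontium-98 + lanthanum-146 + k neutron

Conserve mass number: 247 = 98 + 146 + k, so k = 247 − 244 = 3.
Check atomic number: 95 = 38 + 57 + 0 = 95. ✓

3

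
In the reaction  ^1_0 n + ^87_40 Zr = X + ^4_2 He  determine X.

Sr-84

Conserve mass number: 1 + 87 = A + 4, so A = 84.
Conserve atomic number: 0 + 40 = Z + 2, so Z = 38.
Z = 38 is strontium, so the species is ^84_38 Sr.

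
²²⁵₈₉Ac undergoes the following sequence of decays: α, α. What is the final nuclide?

At-217

Start: (A, Z) = (225, 89).
After α: (221, 87).
After α: (217, 85).
Z = 85 is astatine.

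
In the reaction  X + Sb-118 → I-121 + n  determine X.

alpha particle

Conserve mass number: A + 118 = 121 + 1, so A = 4.
Conserve atomic number: Z + 51 = 53 + 0, so Z = 2.
A = 4 and Z = 2 is He-4 — an alpha particle.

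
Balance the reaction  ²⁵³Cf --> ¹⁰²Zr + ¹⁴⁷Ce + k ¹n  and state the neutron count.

Conserve mass number: 253 = 102 + 147 + k, so k = 253 − 249 = 4.
Check atomic number: 98 = 40 + 58 + 0 = 98. ✓

4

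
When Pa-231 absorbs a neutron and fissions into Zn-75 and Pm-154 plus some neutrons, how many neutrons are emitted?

Conserve mass number: 232 = 75 + 154 + k, so k = 232 − 229 = 3.
Check atomic number: 91 = 30 + 61 + 0 = 91. ✓

3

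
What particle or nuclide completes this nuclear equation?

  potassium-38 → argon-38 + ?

positron

Conserve mass number: 38 = 38 + A, so A = 0.
Conserve atomic number: 19 = 18 + Z, so Z = 1.
A = 0 and Z = 1 is e⁺ — a positron.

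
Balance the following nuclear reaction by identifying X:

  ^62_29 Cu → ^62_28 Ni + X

Conserve mass number: 62 = 62 + A, so A = 0.
Conserve atomic number: 29 = 28 + Z, so Z = 1.
A = 0 and Z = 1 is ^0_1 e — a positron.

positron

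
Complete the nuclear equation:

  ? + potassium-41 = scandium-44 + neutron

Conserve mass number: A + 41 = 44 + 1, so A = 4.
Conserve atomic number: Z + 19 = 21 + 0, so Z = 2.
A = 4 and Z = 2 is helium-4 — an alpha particle.

alpha particle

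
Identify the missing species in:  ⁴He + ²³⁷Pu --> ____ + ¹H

Am-240

Conserve mass number: 4 + 237 = A + 1, so A = 240.
Conserve atomic number: 2 + 94 = Z + 1, so Z = 95.
Z = 95 is americium, so the species is ²⁴⁰Am.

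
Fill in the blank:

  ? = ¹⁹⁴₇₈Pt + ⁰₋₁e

Conserve mass number: A = 194 + 0, so A = 194.
Conserve atomic number: Z = 78 − 1, so Z = 77.
Z = 77 is iridium, so the species is ¹⁹⁴₇₇Ir.

Ir-194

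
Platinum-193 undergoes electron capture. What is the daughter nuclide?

Ir-193

Electron capture: mass number changes by +0, atomic number by -1.
A: 193 = 193; Z: 78 − 1 = 77.
Z = 77 is iridium, so the daughter is iridium-193.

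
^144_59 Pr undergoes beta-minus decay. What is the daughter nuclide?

Beta-minus decay: mass number changes by +0, atomic number by +1.
A: 144 = 144; Z: 59 + 1 = 60.
Z = 60 is neodymium, so the daughter is ^144_60 Nd.

Nd-144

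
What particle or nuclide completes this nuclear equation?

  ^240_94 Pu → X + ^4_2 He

Conserve mass number: 240 = A + 4, so A = 236.
Conserve atomic number: 94 = Z + 2, so Z = 92.
Z = 92 is uranium, so the species is ^236_92 U.

U-236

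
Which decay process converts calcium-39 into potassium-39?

ΔA = 39 − 39 = 0; ΔZ = 19 − 20 = -1.
A is unchanged and Z drops by 1 — a proton has become a neutron (β⁺ emission or electron capture).

beta-plus decay or electron capture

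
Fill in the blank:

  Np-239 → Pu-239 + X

beta-minus particle

Conserve mass number: 239 = 239 + A, so A = 0.
Conserve atomic number: 93 = 94 + Z, so Z = -1.
A = 0 and Z = -1 is e⁻ — a beta-minus particle.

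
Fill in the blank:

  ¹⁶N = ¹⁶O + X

beta-minus particle

Conserve mass number: 16 = 16 + A, so A = 0.
Conserve atomic number: 7 = 8 + Z, so Z = -1.
A = 0 and Z = -1 is e⁻ — a beta-minus particle.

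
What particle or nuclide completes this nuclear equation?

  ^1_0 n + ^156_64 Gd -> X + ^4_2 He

Conserve mass number: 1 + 156 = A + 4, so A = 153.
Conserve atomic number: 0 + 64 = Z + 2, so Z = 62.
Z = 62 is samarium, so the species is ^153_62 Sm.

Sm-153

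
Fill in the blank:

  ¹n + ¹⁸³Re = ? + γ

Re-184

Conserve mass number: 1 + 183 = A + 0, so A = 184.
Conserve atomic number: 0 + 75 = Z + 0, so Z = 75.
Z = 75 is rhenium, so the species is ¹⁸⁴Re.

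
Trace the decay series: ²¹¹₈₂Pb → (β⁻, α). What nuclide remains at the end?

Tl-207

Start: (A, Z) = (211, 82).
After β⁻: (211, 83).
After α: (207, 81).
Z = 81 is thallium.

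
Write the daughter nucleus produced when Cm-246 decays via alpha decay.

Pu-242

Alpha decay: mass number changes by -4, atomic number by -2.
A: 246 − 4 = 242; Z: 96 − 2 = 94.
Z = 94 is plutonium, so the daughter is Pu-242.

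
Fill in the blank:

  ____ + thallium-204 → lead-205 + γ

proton

Conserve mass number: A + 204 = 205 + 0, so A = 1.
Conserve atomic number: Z + 81 = 82 + 0, so Z = 1.
A = 1 and Z = 1 is hydrogen-1 — a proton.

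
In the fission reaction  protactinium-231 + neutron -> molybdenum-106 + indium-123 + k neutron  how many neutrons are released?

Conserve mass number: 232 = 106 + 123 + k, so k = 232 − 229 = 3.
Check atomic number: 91 = 42 + 49 + 0 = 91. ✓

3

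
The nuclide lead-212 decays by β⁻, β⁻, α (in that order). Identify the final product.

Pb-208

Start: (A, Z) = (212, 82).
After β⁻: (212, 83).
After β⁻: (212, 84).
After α: (208, 82).
Z = 82 is lead.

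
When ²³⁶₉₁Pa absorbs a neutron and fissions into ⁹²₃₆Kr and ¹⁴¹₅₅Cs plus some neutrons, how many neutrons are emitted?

4

Conserve mass number: 237 = 92 + 141 + k, so k = 237 − 233 = 4.
Check atomic number: 91 = 36 + 55 + 0 = 91. ✓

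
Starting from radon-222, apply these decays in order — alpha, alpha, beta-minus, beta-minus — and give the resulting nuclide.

Start: (A, Z) = (222, 86).
After α: (218, 84).
After α: (214, 82).
After β⁻: (214, 83).
After β⁻: (214, 84).
Z = 84 is polonium.

Po-214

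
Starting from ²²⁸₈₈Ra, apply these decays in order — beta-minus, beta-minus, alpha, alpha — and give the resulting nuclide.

Start: (A, Z) = (228, 88).
After β⁻: (228, 89).
After β⁻: (228, 90).
After α: (224, 88).
After α: (220, 86).
Z = 86 is radon.

Rn-220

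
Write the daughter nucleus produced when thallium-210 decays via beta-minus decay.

Pb-210

Beta-minus decay: mass number changes by +0, atomic number by +1.
A: 210 = 210; Z: 81 + 1 = 82.
Z = 82 is lead, so the daughter is lead-210.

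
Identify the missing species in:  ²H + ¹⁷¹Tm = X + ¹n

Yb-172

Conserve mass number: 2 + 171 = A + 1, so A = 172.
Conserve atomic number: 1 + 69 = Z + 0, so Z = 70.
Z = 70 is ytterbium, so the species is ¹⁷²Yb.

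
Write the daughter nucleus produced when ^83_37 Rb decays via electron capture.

Kr-83

Electron capture: mass number changes by +0, atomic number by -1.
A: 83 = 83; Z: 37 − 1 = 36.
Z = 36 is krypton, so the daughter is ^83_36 Kr.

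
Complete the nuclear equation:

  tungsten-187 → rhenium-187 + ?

beta-minus particle

Conserve mass number: 187 = 187 + A, so A = 0.
Conserve atomic number: 74 = 75 + Z, so Z = -1.
A = 0 and Z = -1 is e⁻ — a beta-minus particle.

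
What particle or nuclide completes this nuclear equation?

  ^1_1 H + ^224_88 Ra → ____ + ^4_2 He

Fr-221

Conserve mass number: 1 + 224 = A + 4, so A = 221.
Conserve atomic number: 1 + 88 = Z + 2, so Z = 87.
Z = 87 is francium, so the species is ^221_87 Fr.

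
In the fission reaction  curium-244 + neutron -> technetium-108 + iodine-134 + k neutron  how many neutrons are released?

3

Conserve mass number: 245 = 108 + 134 + k, so k = 245 − 242 = 3.
Check atomic number: 96 = 43 + 53 + 0 = 96. ✓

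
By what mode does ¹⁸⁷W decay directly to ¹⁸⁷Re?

beta-minus decay

ΔA = 187 − 187 = 0; ΔZ = 75 − 74 = +1.
A is unchanged and Z rises by 1 — a neutron has become a proton (β⁻ decay).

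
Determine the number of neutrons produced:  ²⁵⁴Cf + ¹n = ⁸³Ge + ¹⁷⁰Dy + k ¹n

2

Conserve mass number: 255 = 83 + 170 + k, so k = 255 − 253 = 2.
Check atomic number: 98 = 32 + 66 + 0 = 98. ✓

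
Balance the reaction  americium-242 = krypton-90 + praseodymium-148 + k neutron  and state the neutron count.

Conserve mass number: 242 = 90 + 148 + k, so k = 242 − 238 = 4.
Check atomic number: 95 = 36 + 59 + 0 = 95. ✓

4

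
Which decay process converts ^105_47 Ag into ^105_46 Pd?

ΔA = 105 − 105 = 0; ΔZ = 46 − 47 = -1.
A is unchanged and Z drops by 1 — a proton has become a neutron (β⁺ emission or electron capture).

beta-plus decay or electron capture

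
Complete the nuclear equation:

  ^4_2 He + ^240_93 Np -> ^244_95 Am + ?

Conserve mass number: 4 + 240 = 244 + A, so A = 0.
Conserve atomic number: 2 + 93 = 95 + Z, so Z = 0.
A = 0 and Z = 0 is ^0_0 γ — a gamma ray.

gamma ray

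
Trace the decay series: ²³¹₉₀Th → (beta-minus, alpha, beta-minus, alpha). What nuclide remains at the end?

Ra-223

Start: (A, Z) = (231, 90).
After β⁻: (231, 91).
After α: (227, 89).
After β⁻: (227, 90).
After α: (223, 88).
Z = 88 is radium.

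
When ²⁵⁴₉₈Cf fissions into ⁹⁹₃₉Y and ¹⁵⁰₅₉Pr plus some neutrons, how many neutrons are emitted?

Conserve mass number: 254 = 99 + 150 + k, so k = 254 − 249 = 5.
Check atomic number: 98 = 39 + 59 + 0 = 98. ✓

5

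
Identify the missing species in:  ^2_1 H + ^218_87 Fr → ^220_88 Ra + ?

Conserve mass number: 2 + 218 = 220 + A, so A = 0.
Conserve atomic number: 1 + 87 = 88 + Z, so Z = 0.
A = 0 and Z = 0 is ^0_0 γ — a gamma ray.

gamma ray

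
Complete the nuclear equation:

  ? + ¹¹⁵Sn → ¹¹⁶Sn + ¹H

Conserve mass number: A + 115 = 116 + 1, so A = 2.
Conserve atomic number: Z + 50 = 50 + 1, so Z = 1.
A = 2 and Z = 1 is ²H — a deuteron.

deuteron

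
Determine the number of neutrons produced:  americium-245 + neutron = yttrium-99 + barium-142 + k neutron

Conserve mass number: 246 = 99 + 142 + k, so k = 246 − 241 = 5.
Check atomic number: 95 = 39 + 56 + 0 = 95. ✓

5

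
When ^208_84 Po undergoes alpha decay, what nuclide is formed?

Pb-204

Alpha decay: mass number changes by -4, atomic number by -2.
A: 208 − 4 = 204; Z: 84 − 2 = 82.
Z = 82 is lead, so the daughter is ^204_82 Pb.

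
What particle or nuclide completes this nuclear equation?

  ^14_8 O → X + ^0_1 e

Conserve mass number: 14 = A + 0, so A = 14.
Conserve atomic number: 8 = Z + 1, so Z = 7.
Z = 7 is nitrogen, so the species is ^14_7 N.

N-14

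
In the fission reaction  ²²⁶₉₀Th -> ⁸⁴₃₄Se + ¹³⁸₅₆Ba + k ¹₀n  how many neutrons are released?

Conserve mass number: 226 = 84 + 138 + k, so k = 226 − 222 = 4.
Check atomic number: 90 = 34 + 56 + 0 = 90. ✓

4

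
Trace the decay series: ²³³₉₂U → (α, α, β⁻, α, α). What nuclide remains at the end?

At-217

Start: (A, Z) = (233, 92).
After α: (229, 90).
After α: (225, 88).
After β⁻: (225, 89).
After α: (221, 87).
After α: (217, 85).
Z = 85 is astatine.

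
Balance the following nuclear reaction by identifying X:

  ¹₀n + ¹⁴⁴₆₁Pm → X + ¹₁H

Conserve mass number: 1 + 144 = A + 1, so A = 144.
Conserve atomic number: 0 + 61 = Z + 1, so Z = 60.
Z = 60 is neodymium, so the species is ¹⁴⁴₆₀Nd.

Nd-144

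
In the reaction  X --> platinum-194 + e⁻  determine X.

Ir-194

Conserve mass number: A = 194 + 0, so A = 194.
Conserve atomic number: Z = 78 − 1, so Z = 77.
Z = 77 is iridium, so the species is iridium-194.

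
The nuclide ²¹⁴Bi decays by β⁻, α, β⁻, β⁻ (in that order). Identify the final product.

Po-210

Start: (A, Z) = (214, 83).
After β⁻: (214, 84).
After α: (210, 82).
After β⁻: (210, 83).
After β⁻: (210, 84).
Z = 84 is polonium.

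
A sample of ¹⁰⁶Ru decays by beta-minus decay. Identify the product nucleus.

Rh-106

Beta-minus decay: mass number changes by +0, atomic number by +1.
A: 106 = 106; Z: 44 + 1 = 45.
Z = 45 is rhodium, so the daughter is ¹⁰⁶Rh.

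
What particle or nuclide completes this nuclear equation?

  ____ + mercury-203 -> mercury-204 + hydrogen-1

deuteron

Conserve mass number: A + 203 = 204 + 1, so A = 2.
Conserve atomic number: Z + 80 = 80 + 1, so Z = 1.
A = 2 and Z = 1 is hydrogen-2 — a deuteron.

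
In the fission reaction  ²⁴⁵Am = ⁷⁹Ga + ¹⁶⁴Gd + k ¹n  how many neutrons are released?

Conserve mass number: 245 = 79 + 164 + k, so k = 245 − 243 = 2.
Check atomic number: 95 = 31 + 64 + 0 = 95. ✓

2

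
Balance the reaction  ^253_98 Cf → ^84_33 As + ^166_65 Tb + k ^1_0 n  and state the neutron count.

3

Conserve mass number: 253 = 84 + 166 + k, so k = 253 − 250 = 3.
Check atomic number: 98 = 33 + 65 + 0 = 98. ✓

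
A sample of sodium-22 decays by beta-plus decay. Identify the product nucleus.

Beta-plus decay: mass number changes by +0, atomic number by -1.
A: 22 = 22; Z: 11 − 1 = 10.
Z = 10 is neon, so the daughter is neon-22.

Ne-22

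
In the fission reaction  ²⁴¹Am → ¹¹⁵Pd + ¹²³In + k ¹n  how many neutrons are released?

Conserve mass number: 241 = 115 + 123 + k, so k = 241 − 238 = 3.
Check atomic number: 95 = 46 + 49 + 0 = 95. ✓

3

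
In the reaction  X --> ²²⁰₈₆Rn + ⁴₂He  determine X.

Ra-224

Conserve mass number: A = 220 + 4, so A = 224.
Conserve atomic number: Z = 86 + 2, so Z = 88.
Z = 88 is radium, so the species is ²²⁴₈₈Ra.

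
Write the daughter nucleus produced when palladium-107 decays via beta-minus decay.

Ag-107

Beta-minus decay: mass number changes by +0, atomic number by +1.
A: 107 = 107; Z: 46 + 1 = 47.
Z = 47 is silver, so the daughter is silver-107.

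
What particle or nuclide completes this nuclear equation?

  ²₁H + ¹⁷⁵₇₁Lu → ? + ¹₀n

Hf-176

Conserve mass number: 2 + 175 = A + 1, so A = 176.
Conserve atomic number: 1 + 71 = Z + 0, so Z = 72.
Z = 72 is hafnium, so the species is ¹⁷⁶₇₂Hf.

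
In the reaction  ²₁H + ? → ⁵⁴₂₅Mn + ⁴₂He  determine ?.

Conserve mass number: 2 + A = 54 + 4, so A = 56.
Conserve atomic number: 1 + Z = 25 + 2, so Z = 26.
Z = 26 is iron, so the species is ⁵⁶₂₆Fe.

Fe-56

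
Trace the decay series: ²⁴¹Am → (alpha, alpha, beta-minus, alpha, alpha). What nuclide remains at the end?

Ra-225

Start: (A, Z) = (241, 95).
After α: (237, 93).
After α: (233, 91).
After β⁻: (233, 92).
After α: (229, 90).
After α: (225, 88).
Z = 88 is radium.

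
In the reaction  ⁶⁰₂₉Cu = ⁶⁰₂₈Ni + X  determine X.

Conserve mass number: 60 = 60 + A, so A = 0.
Conserve atomic number: 29 = 28 + Z, so Z = 1.
A = 0 and Z = 1 is ⁰₁e — a positron.

positron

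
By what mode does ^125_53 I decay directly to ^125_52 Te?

ΔA = 125 − 125 = 0; ΔZ = 52 − 53 = -1.
A is unchanged and Z drops by 1 — a proton has become a neutron (β⁺ emission or electron capture).

beta-plus decay or electron capture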